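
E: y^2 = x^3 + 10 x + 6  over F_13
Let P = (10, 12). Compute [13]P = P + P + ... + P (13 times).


k = 13 = 1101_2 (binary, LSB first: 1011)
Double-and-add from P = (10, 12):
  bit 0 = 1: acc = O + (10, 12) = (10, 12)
  bit 1 = 0: acc unchanged = (10, 12)
  bit 2 = 1: acc = (10, 12) + (11, 2) = (1, 2)
  bit 3 = 1: acc = (1, 2) + (5, 5) = (10, 1)

13P = (10, 1)


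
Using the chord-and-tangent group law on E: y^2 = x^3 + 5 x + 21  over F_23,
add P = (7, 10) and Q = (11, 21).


P != Q, so use the chord formula.
s = (y2 - y1) / (x2 - x1) = (11) / (4) mod 23 = 20
x3 = s^2 - x1 - x2 mod 23 = 20^2 - 7 - 11 = 14
y3 = s (x1 - x3) - y1 mod 23 = 20 * (7 - 14) - 10 = 11

P + Q = (14, 11)


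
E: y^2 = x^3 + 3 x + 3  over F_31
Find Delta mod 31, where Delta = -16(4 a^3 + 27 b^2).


4 a^3 + 27 b^2 = 4*3^3 + 27*3^2 = 108 + 243 = 351
Delta = -16 * (351) = -5616
Delta mod 31 = 26

Delta = 26 (mod 31)


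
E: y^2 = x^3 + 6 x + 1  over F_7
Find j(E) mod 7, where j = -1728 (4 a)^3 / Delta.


Delta = -16(4 a^3 + 27 b^2) mod 7 = 3
-1728 * (4 a)^3 = -1728 * (4*6)^3 mod 7 = 6
j = 6 * 3^(-1) mod 7 = 2

j = 2 (mod 7)


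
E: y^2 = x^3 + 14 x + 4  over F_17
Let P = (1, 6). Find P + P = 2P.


Doubling: s = (3 x1^2 + a) / (2 y1)
s = (3*1^2 + 14) / (2*6) mod 17 = 0
x3 = s^2 - 2 x1 mod 17 = 0^2 - 2*1 = 15
y3 = s (x1 - x3) - y1 mod 17 = 0 * (1 - 15) - 6 = 11

2P = (15, 11)


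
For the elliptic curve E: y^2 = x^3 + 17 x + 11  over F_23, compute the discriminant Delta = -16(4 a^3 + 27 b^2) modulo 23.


4 a^3 + 27 b^2 = 4*17^3 + 27*11^2 = 19652 + 3267 = 22919
Delta = -16 * (22919) = -366704
Delta mod 23 = 8

Delta = 8 (mod 23)


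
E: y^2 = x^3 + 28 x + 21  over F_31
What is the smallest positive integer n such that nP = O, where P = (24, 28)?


Compute successive multiples of P until we hit O:
  1P = (24, 28)
  2P = (1, 9)
  3P = (16, 15)
  4P = (29, 22)
  5P = (3, 15)
  6P = (6, 23)
  7P = (5, 10)
  8P = (12, 16)
  ... (continuing to 18P)
  18P = O

ord(P) = 18


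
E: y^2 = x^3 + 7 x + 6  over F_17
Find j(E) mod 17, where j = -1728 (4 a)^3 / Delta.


Delta = -16(4 a^3 + 27 b^2) mod 17 = 15
-1728 * (4 a)^3 = -1728 * (4*7)^3 mod 17 = 13
j = 13 * 15^(-1) mod 17 = 2

j = 2 (mod 17)


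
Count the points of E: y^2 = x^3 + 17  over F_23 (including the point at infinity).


For each x in F_23, count y with y^2 = x^3 + 0 x + 17 mod 23:
  x = 1: RHS = 18, y in [8, 15]  -> 2 point(s)
  x = 2: RHS = 2, y in [5, 18]  -> 2 point(s)
  x = 4: RHS = 12, y in [9, 14]  -> 2 point(s)
  x = 5: RHS = 4, y in [2, 21]  -> 2 point(s)
  x = 6: RHS = 3, y in [7, 16]  -> 2 point(s)
  x = 8: RHS = 0, y in [0]  -> 1 point(s)
  x = 13: RHS = 6, y in [11, 12]  -> 2 point(s)
  x = 14: RHS = 1, y in [1, 22]  -> 2 point(s)
  x = 17: RHS = 8, y in [10, 13]  -> 2 point(s)
  x = 20: RHS = 13, y in [6, 17]  -> 2 point(s)
  x = 21: RHS = 9, y in [3, 20]  -> 2 point(s)
  x = 22: RHS = 16, y in [4, 19]  -> 2 point(s)
Affine points: 23. Add the point at infinity: total = 24.

#E(F_23) = 24


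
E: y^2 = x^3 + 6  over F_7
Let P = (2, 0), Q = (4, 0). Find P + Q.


P != Q, so use the chord formula.
s = (y2 - y1) / (x2 - x1) = (0) / (2) mod 7 = 0
x3 = s^2 - x1 - x2 mod 7 = 0^2 - 2 - 4 = 1
y3 = s (x1 - x3) - y1 mod 7 = 0 * (2 - 1) - 0 = 0

P + Q = (1, 0)


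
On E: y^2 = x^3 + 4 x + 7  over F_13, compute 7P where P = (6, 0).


k = 7 = 111_2 (binary, LSB first: 111)
Double-and-add from P = (6, 0):
  bit 0 = 1: acc = O + (6, 0) = (6, 0)
  bit 1 = 1: acc = (6, 0) + O = (6, 0)
  bit 2 = 1: acc = (6, 0) + O = (6, 0)

7P = (6, 0)


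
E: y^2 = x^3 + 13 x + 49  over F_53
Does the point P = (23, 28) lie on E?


Check whether y^2 = x^3 + 13 x + 49 (mod 53) for (x, y) = (23, 28).
LHS: y^2 = 28^2 mod 53 = 42
RHS: x^3 + 13 x + 49 = 23^3 + 13*23 + 49 mod 53 = 7
LHS != RHS

No, not on the curve


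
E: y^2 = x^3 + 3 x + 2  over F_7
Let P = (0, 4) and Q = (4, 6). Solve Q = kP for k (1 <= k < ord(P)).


Enumerate multiples of P until we hit Q = (4, 6):
  1P = (0, 4)
  2P = (2, 4)
  3P = (5, 3)
  4P = (4, 1)
  5P = (4, 6)
Match found at i = 5.

k = 5


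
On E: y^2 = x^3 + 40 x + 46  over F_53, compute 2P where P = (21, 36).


Doubling: s = (3 x1^2 + a) / (2 y1)
s = (3*21^2 + 40) / (2*36) mod 53 = 2
x3 = s^2 - 2 x1 mod 53 = 2^2 - 2*21 = 15
y3 = s (x1 - x3) - y1 mod 53 = 2 * (21 - 15) - 36 = 29

2P = (15, 29)


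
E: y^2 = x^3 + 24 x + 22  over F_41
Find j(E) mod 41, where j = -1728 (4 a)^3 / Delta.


Delta = -16(4 a^3 + 27 b^2) mod 41 = 15
-1728 * (4 a)^3 = -1728 * (4*24)^3 mod 41 = 18
j = 18 * 15^(-1) mod 41 = 34

j = 34 (mod 41)


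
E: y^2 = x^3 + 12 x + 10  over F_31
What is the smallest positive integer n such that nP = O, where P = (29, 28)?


Compute successive multiples of P until we hit O:
  1P = (29, 28)
  2P = (20, 29)
  3P = (0, 17)
  4P = (9, 17)
  5P = (25, 30)
  6P = (16, 12)
  7P = (22, 14)
  8P = (15, 0)
  ... (continuing to 16P)
  16P = O

ord(P) = 16


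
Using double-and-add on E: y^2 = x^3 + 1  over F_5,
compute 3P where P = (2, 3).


k = 3 = 11_2 (binary, LSB first: 11)
Double-and-add from P = (2, 3):
  bit 0 = 1: acc = O + (2, 3) = (2, 3)
  bit 1 = 1: acc = (2, 3) + (0, 1) = (4, 0)

3P = (4, 0)


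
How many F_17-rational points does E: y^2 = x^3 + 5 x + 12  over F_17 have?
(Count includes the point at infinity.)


For each x in F_17, count y with y^2 = x^3 + 5 x + 12 mod 17:
  x = 1: RHS = 1, y in [1, 16]  -> 2 point(s)
  x = 2: RHS = 13, y in [8, 9]  -> 2 point(s)
  x = 5: RHS = 9, y in [3, 14]  -> 2 point(s)
  x = 7: RHS = 16, y in [4, 13]  -> 2 point(s)
  x = 9: RHS = 4, y in [2, 15]  -> 2 point(s)
  x = 10: RHS = 8, y in [5, 12]  -> 2 point(s)
  x = 11: RHS = 4, y in [2, 15]  -> 2 point(s)
  x = 12: RHS = 15, y in [7, 10]  -> 2 point(s)
  x = 13: RHS = 13, y in [8, 9]  -> 2 point(s)
  x = 14: RHS = 4, y in [2, 15]  -> 2 point(s)
Affine points: 20. Add the point at infinity: total = 21.

#E(F_17) = 21


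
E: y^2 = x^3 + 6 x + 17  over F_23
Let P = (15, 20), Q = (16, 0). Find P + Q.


P != Q, so use the chord formula.
s = (y2 - y1) / (x2 - x1) = (3) / (1) mod 23 = 3
x3 = s^2 - x1 - x2 mod 23 = 3^2 - 15 - 16 = 1
y3 = s (x1 - x3) - y1 mod 23 = 3 * (15 - 1) - 20 = 22

P + Q = (1, 22)


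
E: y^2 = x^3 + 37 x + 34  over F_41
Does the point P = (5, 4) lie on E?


Check whether y^2 = x^3 + 37 x + 34 (mod 41) for (x, y) = (5, 4).
LHS: y^2 = 4^2 mod 41 = 16
RHS: x^3 + 37 x + 34 = 5^3 + 37*5 + 34 mod 41 = 16
LHS = RHS

Yes, on the curve


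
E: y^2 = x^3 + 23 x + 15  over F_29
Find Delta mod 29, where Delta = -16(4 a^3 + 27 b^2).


4 a^3 + 27 b^2 = 4*23^3 + 27*15^2 = 48668 + 6075 = 54743
Delta = -16 * (54743) = -875888
Delta mod 29 = 28

Delta = 28 (mod 29)


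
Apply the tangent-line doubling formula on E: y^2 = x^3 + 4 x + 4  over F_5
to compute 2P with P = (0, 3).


Doubling: s = (3 x1^2 + a) / (2 y1)
s = (3*0^2 + 4) / (2*3) mod 5 = 4
x3 = s^2 - 2 x1 mod 5 = 4^2 - 2*0 = 1
y3 = s (x1 - x3) - y1 mod 5 = 4 * (0 - 1) - 3 = 3

2P = (1, 3)


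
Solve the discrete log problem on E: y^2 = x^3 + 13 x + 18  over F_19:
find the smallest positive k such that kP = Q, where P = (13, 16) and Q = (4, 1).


Enumerate multiples of P until we hit Q = (4, 1):
  1P = (13, 16)
  2P = (16, 16)
  3P = (9, 3)
  4P = (4, 18)
  5P = (18, 2)
  6P = (8, 8)
  7P = (15, 15)
  8P = (15, 4)
  9P = (8, 11)
  10P = (18, 17)
  11P = (4, 1)
Match found at i = 11.

k = 11


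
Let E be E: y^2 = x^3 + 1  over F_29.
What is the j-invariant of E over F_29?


Delta = -16(4 a^3 + 27 b^2) mod 29 = 3
-1728 * (4 a)^3 = -1728 * (4*0)^3 mod 29 = 0
j = 0 * 3^(-1) mod 29 = 0

j = 0 (mod 29)


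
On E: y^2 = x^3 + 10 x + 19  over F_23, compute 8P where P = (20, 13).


k = 8 = 1000_2 (binary, LSB first: 0001)
Double-and-add from P = (20, 13):
  bit 0 = 0: acc unchanged = O
  bit 1 = 0: acc unchanged = O
  bit 2 = 0: acc unchanged = O
  bit 3 = 1: acc = O + (8, 17) = (8, 17)

8P = (8, 17)


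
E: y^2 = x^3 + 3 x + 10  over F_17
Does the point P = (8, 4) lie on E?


Check whether y^2 = x^3 + 3 x + 10 (mod 17) for (x, y) = (8, 4).
LHS: y^2 = 4^2 mod 17 = 16
RHS: x^3 + 3 x + 10 = 8^3 + 3*8 + 10 mod 17 = 2
LHS != RHS

No, not on the curve


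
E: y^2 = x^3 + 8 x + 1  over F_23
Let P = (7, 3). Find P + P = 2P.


Doubling: s = (3 x1^2 + a) / (2 y1)
s = (3*7^2 + 8) / (2*3) mod 23 = 22
x3 = s^2 - 2 x1 mod 23 = 22^2 - 2*7 = 10
y3 = s (x1 - x3) - y1 mod 23 = 22 * (7 - 10) - 3 = 0

2P = (10, 0)


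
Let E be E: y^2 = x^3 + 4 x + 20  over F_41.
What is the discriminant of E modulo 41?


4 a^3 + 27 b^2 = 4*4^3 + 27*20^2 = 256 + 10800 = 11056
Delta = -16 * (11056) = -176896
Delta mod 41 = 19

Delta = 19 (mod 41)


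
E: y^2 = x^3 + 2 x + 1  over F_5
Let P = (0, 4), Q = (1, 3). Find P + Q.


P != Q, so use the chord formula.
s = (y2 - y1) / (x2 - x1) = (4) / (1) mod 5 = 4
x3 = s^2 - x1 - x2 mod 5 = 4^2 - 0 - 1 = 0
y3 = s (x1 - x3) - y1 mod 5 = 4 * (0 - 0) - 4 = 1

P + Q = (0, 1)


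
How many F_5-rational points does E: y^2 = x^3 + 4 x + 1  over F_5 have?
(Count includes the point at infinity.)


For each x in F_5, count y with y^2 = x^3 + 4 x + 1 mod 5:
  x = 0: RHS = 1, y in [1, 4]  -> 2 point(s)
  x = 1: RHS = 1, y in [1, 4]  -> 2 point(s)
  x = 3: RHS = 0, y in [0]  -> 1 point(s)
  x = 4: RHS = 1, y in [1, 4]  -> 2 point(s)
Affine points: 7. Add the point at infinity: total = 8.

#E(F_5) = 8


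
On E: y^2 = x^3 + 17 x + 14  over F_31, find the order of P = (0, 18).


Compute successive multiples of P until we hit O:
  1P = (0, 18)
  2P = (19, 29)
  3P = (1, 1)
  4P = (9, 11)
  5P = (5, 10)
  6P = (5, 21)
  7P = (9, 20)
  8P = (1, 30)
  ... (continuing to 11P)
  11P = O

ord(P) = 11


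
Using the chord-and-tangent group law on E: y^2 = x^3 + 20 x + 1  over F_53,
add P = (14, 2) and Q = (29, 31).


P != Q, so use the chord formula.
s = (y2 - y1) / (x2 - x1) = (29) / (15) mod 53 = 9
x3 = s^2 - x1 - x2 mod 53 = 9^2 - 14 - 29 = 38
y3 = s (x1 - x3) - y1 mod 53 = 9 * (14 - 38) - 2 = 47

P + Q = (38, 47)


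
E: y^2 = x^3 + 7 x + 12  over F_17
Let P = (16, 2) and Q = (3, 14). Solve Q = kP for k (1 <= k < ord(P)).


Enumerate multiples of P until we hit Q = (3, 14):
  1P = (16, 2)
  2P = (4, 11)
  3P = (5, 11)
  4P = (11, 14)
  5P = (8, 6)
  6P = (6, 10)
  7P = (14, 10)
  8P = (3, 14)
Match found at i = 8.

k = 8


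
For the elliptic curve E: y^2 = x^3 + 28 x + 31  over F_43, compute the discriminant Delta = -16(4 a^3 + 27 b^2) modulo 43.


4 a^3 + 27 b^2 = 4*28^3 + 27*31^2 = 87808 + 25947 = 113755
Delta = -16 * (113755) = -1820080
Delta mod 43 = 24

Delta = 24 (mod 43)


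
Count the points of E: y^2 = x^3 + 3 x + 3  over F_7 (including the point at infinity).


For each x in F_7, count y with y^2 = x^3 + 3 x + 3 mod 7:
  x = 1: RHS = 0, y in [0]  -> 1 point(s)
  x = 3: RHS = 4, y in [2, 5]  -> 2 point(s)
  x = 4: RHS = 2, y in [3, 4]  -> 2 point(s)
Affine points: 5. Add the point at infinity: total = 6.

#E(F_7) = 6


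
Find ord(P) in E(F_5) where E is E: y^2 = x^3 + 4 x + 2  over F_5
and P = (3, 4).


Compute successive multiples of P until we hit O:
  1P = (3, 4)
  2P = (3, 1)
  3P = O

ord(P) = 3


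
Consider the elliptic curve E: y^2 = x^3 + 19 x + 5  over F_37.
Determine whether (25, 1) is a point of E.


Check whether y^2 = x^3 + 19 x + 5 (mod 37) for (x, y) = (25, 1).
LHS: y^2 = 1^2 mod 37 = 1
RHS: x^3 + 19 x + 5 = 25^3 + 19*25 + 5 mod 37 = 10
LHS != RHS

No, not on the curve


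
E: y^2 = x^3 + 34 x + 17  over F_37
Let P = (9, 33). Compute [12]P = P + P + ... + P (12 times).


k = 12 = 1100_2 (binary, LSB first: 0011)
Double-and-add from P = (9, 33):
  bit 0 = 0: acc unchanged = O
  bit 1 = 0: acc unchanged = O
  bit 2 = 1: acc = O + (5, 4) = (5, 4)
  bit 3 = 1: acc = (5, 4) + (34, 31) = (25, 8)

12P = (25, 8)


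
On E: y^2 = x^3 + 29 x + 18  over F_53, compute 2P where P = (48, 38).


Doubling: s = (3 x1^2 + a) / (2 y1)
s = (3*48^2 + 29) / (2*38) mod 53 = 46
x3 = s^2 - 2 x1 mod 53 = 46^2 - 2*48 = 6
y3 = s (x1 - x3) - y1 mod 53 = 46 * (48 - 6) - 38 = 39

2P = (6, 39)


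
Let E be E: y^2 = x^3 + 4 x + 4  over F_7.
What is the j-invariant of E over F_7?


Delta = -16(4 a^3 + 27 b^2) mod 7 = 3
-1728 * (4 a)^3 = -1728 * (4*4)^3 mod 7 = 1
j = 1 * 3^(-1) mod 7 = 5

j = 5 (mod 7)


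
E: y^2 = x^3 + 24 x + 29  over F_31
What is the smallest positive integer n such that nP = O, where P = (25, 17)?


Compute successive multiples of P until we hit O:
  1P = (25, 17)
  2P = (26, 1)
  3P = (19, 11)
  4P = (19, 20)
  5P = (26, 30)
  6P = (25, 14)
  7P = O

ord(P) = 7


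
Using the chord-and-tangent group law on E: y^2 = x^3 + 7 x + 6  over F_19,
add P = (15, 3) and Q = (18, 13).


P != Q, so use the chord formula.
s = (y2 - y1) / (x2 - x1) = (10) / (3) mod 19 = 16
x3 = s^2 - x1 - x2 mod 19 = 16^2 - 15 - 18 = 14
y3 = s (x1 - x3) - y1 mod 19 = 16 * (15 - 14) - 3 = 13

P + Q = (14, 13)


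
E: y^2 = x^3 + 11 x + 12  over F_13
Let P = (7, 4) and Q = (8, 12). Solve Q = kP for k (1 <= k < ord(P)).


Enumerate multiples of P until we hit Q = (8, 12):
  1P = (7, 4)
  2P = (8, 12)
Match found at i = 2.

k = 2


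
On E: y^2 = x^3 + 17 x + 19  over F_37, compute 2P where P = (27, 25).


Doubling: s = (3 x1^2 + a) / (2 y1)
s = (3*27^2 + 17) / (2*25) mod 37 = 13
x3 = s^2 - 2 x1 mod 37 = 13^2 - 2*27 = 4
y3 = s (x1 - x3) - y1 mod 37 = 13 * (27 - 4) - 25 = 15

2P = (4, 15)


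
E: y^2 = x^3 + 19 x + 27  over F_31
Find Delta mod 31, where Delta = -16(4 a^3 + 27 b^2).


4 a^3 + 27 b^2 = 4*19^3 + 27*27^2 = 27436 + 19683 = 47119
Delta = -16 * (47119) = -753904
Delta mod 31 = 16

Delta = 16 (mod 31)


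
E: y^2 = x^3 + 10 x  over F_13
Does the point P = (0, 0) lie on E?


Check whether y^2 = x^3 + 10 x + 0 (mod 13) for (x, y) = (0, 0).
LHS: y^2 = 0^2 mod 13 = 0
RHS: x^3 + 10 x + 0 = 0^3 + 10*0 + 0 mod 13 = 0
LHS = RHS

Yes, on the curve


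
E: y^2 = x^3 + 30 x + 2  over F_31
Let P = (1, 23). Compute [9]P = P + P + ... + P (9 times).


k = 9 = 1001_2 (binary, LSB first: 1001)
Double-and-add from P = (1, 23):
  bit 0 = 1: acc = O + (1, 23) = (1, 23)
  bit 1 = 0: acc unchanged = (1, 23)
  bit 2 = 0: acc unchanged = (1, 23)
  bit 3 = 1: acc = (1, 23) + (18, 22) = (9, 3)

9P = (9, 3)


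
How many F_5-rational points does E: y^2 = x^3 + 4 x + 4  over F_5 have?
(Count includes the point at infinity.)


For each x in F_5, count y with y^2 = x^3 + 4 x + 4 mod 5:
  x = 0: RHS = 4, y in [2, 3]  -> 2 point(s)
  x = 1: RHS = 4, y in [2, 3]  -> 2 point(s)
  x = 2: RHS = 0, y in [0]  -> 1 point(s)
  x = 4: RHS = 4, y in [2, 3]  -> 2 point(s)
Affine points: 7. Add the point at infinity: total = 8.

#E(F_5) = 8


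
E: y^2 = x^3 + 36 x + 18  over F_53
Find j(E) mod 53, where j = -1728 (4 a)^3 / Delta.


Delta = -16(4 a^3 + 27 b^2) mod 53 = 41
-1728 * (4 a)^3 = -1728 * (4*36)^3 mod 53 = 39
j = 39 * 41^(-1) mod 53 = 10

j = 10 (mod 53)


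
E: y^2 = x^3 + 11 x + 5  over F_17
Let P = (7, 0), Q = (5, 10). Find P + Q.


P != Q, so use the chord formula.
s = (y2 - y1) / (x2 - x1) = (10) / (15) mod 17 = 12
x3 = s^2 - x1 - x2 mod 17 = 12^2 - 7 - 5 = 13
y3 = s (x1 - x3) - y1 mod 17 = 12 * (7 - 13) - 0 = 13

P + Q = (13, 13)


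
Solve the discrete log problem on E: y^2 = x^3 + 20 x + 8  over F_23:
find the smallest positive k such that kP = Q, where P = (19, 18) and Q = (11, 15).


Enumerate multiples of P until we hit Q = (11, 15):
  1P = (19, 18)
  2P = (11, 15)
Match found at i = 2.

k = 2


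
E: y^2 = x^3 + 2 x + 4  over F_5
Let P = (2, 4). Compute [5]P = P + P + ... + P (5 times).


k = 5 = 101_2 (binary, LSB first: 101)
Double-and-add from P = (2, 4):
  bit 0 = 1: acc = O + (2, 4) = (2, 4)
  bit 1 = 0: acc unchanged = (2, 4)
  bit 2 = 1: acc = (2, 4) + (4, 1) = (0, 3)

5P = (0, 3)


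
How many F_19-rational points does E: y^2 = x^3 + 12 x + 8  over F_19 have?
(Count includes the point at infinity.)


For each x in F_19, count y with y^2 = x^3 + 12 x + 8 mod 19:
  x = 4: RHS = 6, y in [5, 14]  -> 2 point(s)
  x = 6: RHS = 11, y in [7, 12]  -> 2 point(s)
  x = 7: RHS = 17, y in [6, 13]  -> 2 point(s)
  x = 9: RHS = 9, y in [3, 16]  -> 2 point(s)
  x = 10: RHS = 7, y in [8, 11]  -> 2 point(s)
  x = 13: RHS = 5, y in [9, 10]  -> 2 point(s)
Affine points: 12. Add the point at infinity: total = 13.

#E(F_19) = 13


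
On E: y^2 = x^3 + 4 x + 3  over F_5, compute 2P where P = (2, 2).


Doubling: s = (3 x1^2 + a) / (2 y1)
s = (3*2^2 + 4) / (2*2) mod 5 = 4
x3 = s^2 - 2 x1 mod 5 = 4^2 - 2*2 = 2
y3 = s (x1 - x3) - y1 mod 5 = 4 * (2 - 2) - 2 = 3

2P = (2, 3)


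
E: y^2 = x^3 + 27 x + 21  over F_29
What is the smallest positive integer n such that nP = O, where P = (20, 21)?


Compute successive multiples of P until we hit O:
  1P = (20, 21)
  2P = (25, 9)
  3P = (6, 15)
  4P = (2, 24)
  5P = (3, 10)
  6P = (1, 22)
  7P = (17, 17)
  8P = (26, 0)
  ... (continuing to 16P)
  16P = O

ord(P) = 16


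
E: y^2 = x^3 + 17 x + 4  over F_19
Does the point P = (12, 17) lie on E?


Check whether y^2 = x^3 + 17 x + 4 (mod 19) for (x, y) = (12, 17).
LHS: y^2 = 17^2 mod 19 = 4
RHS: x^3 + 17 x + 4 = 12^3 + 17*12 + 4 mod 19 = 17
LHS != RHS

No, not on the curve


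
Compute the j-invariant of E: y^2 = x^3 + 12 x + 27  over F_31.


Delta = -16(4 a^3 + 27 b^2) mod 31 = 17
-1728 * (4 a)^3 = -1728 * (4*12)^3 mod 31 = 27
j = 27 * 17^(-1) mod 31 = 18

j = 18 (mod 31)


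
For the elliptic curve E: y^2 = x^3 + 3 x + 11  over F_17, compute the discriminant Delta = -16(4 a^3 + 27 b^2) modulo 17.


4 a^3 + 27 b^2 = 4*3^3 + 27*11^2 = 108 + 3267 = 3375
Delta = -16 * (3375) = -54000
Delta mod 17 = 9

Delta = 9 (mod 17)


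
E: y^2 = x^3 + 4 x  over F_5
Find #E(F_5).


For each x in F_5, count y with y^2 = x^3 + 4 x + 0 mod 5:
  x = 0: RHS = 0, y in [0]  -> 1 point(s)
  x = 1: RHS = 0, y in [0]  -> 1 point(s)
  x = 2: RHS = 1, y in [1, 4]  -> 2 point(s)
  x = 3: RHS = 4, y in [2, 3]  -> 2 point(s)
  x = 4: RHS = 0, y in [0]  -> 1 point(s)
Affine points: 7. Add the point at infinity: total = 8.

#E(F_5) = 8


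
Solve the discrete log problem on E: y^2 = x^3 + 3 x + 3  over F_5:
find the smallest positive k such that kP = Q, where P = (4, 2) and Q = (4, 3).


Enumerate multiples of P until we hit Q = (4, 3):
  1P = (4, 2)
  2P = (3, 2)
  3P = (3, 3)
  4P = (4, 3)
Match found at i = 4.

k = 4


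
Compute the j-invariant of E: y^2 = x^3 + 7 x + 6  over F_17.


Delta = -16(4 a^3 + 27 b^2) mod 17 = 15
-1728 * (4 a)^3 = -1728 * (4*7)^3 mod 17 = 13
j = 13 * 15^(-1) mod 17 = 2

j = 2 (mod 17)


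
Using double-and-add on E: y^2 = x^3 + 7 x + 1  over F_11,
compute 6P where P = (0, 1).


k = 6 = 110_2 (binary, LSB first: 011)
Double-and-add from P = (0, 1):
  bit 0 = 0: acc unchanged = O
  bit 1 = 1: acc = O + (4, 7) = (4, 7)
  bit 2 = 1: acc = (4, 7) + (3, 4) = (2, 10)

6P = (2, 10)


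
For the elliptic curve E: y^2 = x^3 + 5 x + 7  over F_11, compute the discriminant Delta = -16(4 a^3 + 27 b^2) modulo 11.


4 a^3 + 27 b^2 = 4*5^3 + 27*7^2 = 500 + 1323 = 1823
Delta = -16 * (1823) = -29168
Delta mod 11 = 4

Delta = 4 (mod 11)


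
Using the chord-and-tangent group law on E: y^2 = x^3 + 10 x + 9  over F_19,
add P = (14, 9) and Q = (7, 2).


P != Q, so use the chord formula.
s = (y2 - y1) / (x2 - x1) = (12) / (12) mod 19 = 1
x3 = s^2 - x1 - x2 mod 19 = 1^2 - 14 - 7 = 18
y3 = s (x1 - x3) - y1 mod 19 = 1 * (14 - 18) - 9 = 6

P + Q = (18, 6)


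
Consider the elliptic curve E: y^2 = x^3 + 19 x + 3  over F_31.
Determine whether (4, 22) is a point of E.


Check whether y^2 = x^3 + 19 x + 3 (mod 31) for (x, y) = (4, 22).
LHS: y^2 = 22^2 mod 31 = 19
RHS: x^3 + 19 x + 3 = 4^3 + 19*4 + 3 mod 31 = 19
LHS = RHS

Yes, on the curve


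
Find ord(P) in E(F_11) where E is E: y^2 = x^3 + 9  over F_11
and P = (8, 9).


Compute successive multiples of P until we hit O:
  1P = (8, 9)
  2P = (0, 3)
  3P = (7, 0)
  4P = (0, 8)
  5P = (8, 2)
  6P = O

ord(P) = 6


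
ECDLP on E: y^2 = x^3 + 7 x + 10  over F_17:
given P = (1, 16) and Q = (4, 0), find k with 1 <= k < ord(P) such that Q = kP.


Enumerate multiples of P until we hit Q = (4, 0):
  1P = (1, 16)
  2P = (6, 9)
  3P = (14, 9)
  4P = (4, 0)
Match found at i = 4.

k = 4


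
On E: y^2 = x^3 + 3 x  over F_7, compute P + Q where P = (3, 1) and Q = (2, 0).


P != Q, so use the chord formula.
s = (y2 - y1) / (x2 - x1) = (6) / (6) mod 7 = 1
x3 = s^2 - x1 - x2 mod 7 = 1^2 - 3 - 2 = 3
y3 = s (x1 - x3) - y1 mod 7 = 1 * (3 - 3) - 1 = 6

P + Q = (3, 6)


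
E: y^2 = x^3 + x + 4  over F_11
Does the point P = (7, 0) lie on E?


Check whether y^2 = x^3 + 1 x + 4 (mod 11) for (x, y) = (7, 0).
LHS: y^2 = 0^2 mod 11 = 0
RHS: x^3 + 1 x + 4 = 7^3 + 1*7 + 4 mod 11 = 2
LHS != RHS

No, not on the curve


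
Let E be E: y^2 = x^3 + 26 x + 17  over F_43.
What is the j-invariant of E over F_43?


Delta = -16(4 a^3 + 27 b^2) mod 43 = 40
-1728 * (4 a)^3 = -1728 * (4*26)^3 mod 43 = 42
j = 42 * 40^(-1) mod 43 = 29

j = 29 (mod 43)


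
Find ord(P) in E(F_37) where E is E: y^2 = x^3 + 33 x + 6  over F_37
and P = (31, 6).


Compute successive multiples of P until we hit O:
  1P = (31, 6)
  2P = (9, 12)
  3P = (9, 25)
  4P = (31, 31)
  5P = O

ord(P) = 5


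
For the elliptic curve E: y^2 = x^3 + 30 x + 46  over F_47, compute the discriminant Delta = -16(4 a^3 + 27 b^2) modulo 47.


4 a^3 + 27 b^2 = 4*30^3 + 27*46^2 = 108000 + 57132 = 165132
Delta = -16 * (165132) = -2642112
Delta mod 47 = 40

Delta = 40 (mod 47)


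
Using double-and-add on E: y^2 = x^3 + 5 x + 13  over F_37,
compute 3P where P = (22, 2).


k = 3 = 11_2 (binary, LSB first: 11)
Double-and-add from P = (22, 2):
  bit 0 = 1: acc = O + (22, 2) = (22, 2)
  bit 1 = 1: acc = (22, 2) + (33, 15) = (10, 29)

3P = (10, 29)


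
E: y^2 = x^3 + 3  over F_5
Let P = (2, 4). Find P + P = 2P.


Doubling: s = (3 x1^2 + a) / (2 y1)
s = (3*2^2 + 0) / (2*4) mod 5 = 4
x3 = s^2 - 2 x1 mod 5 = 4^2 - 2*2 = 2
y3 = s (x1 - x3) - y1 mod 5 = 4 * (2 - 2) - 4 = 1

2P = (2, 1)


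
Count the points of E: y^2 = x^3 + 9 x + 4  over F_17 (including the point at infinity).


For each x in F_17, count y with y^2 = x^3 + 9 x + 4 mod 17:
  x = 0: RHS = 4, y in [2, 15]  -> 2 point(s)
  x = 2: RHS = 13, y in [8, 9]  -> 2 point(s)
  x = 4: RHS = 2, y in [6, 11]  -> 2 point(s)
  x = 5: RHS = 4, y in [2, 15]  -> 2 point(s)
  x = 6: RHS = 2, y in [6, 11]  -> 2 point(s)
  x = 7: RHS = 2, y in [6, 11]  -> 2 point(s)
  x = 9: RHS = 15, y in [7, 10]  -> 2 point(s)
  x = 12: RHS = 4, y in [2, 15]  -> 2 point(s)
  x = 14: RHS = 1, y in [1, 16]  -> 2 point(s)
Affine points: 18. Add the point at infinity: total = 19.

#E(F_17) = 19


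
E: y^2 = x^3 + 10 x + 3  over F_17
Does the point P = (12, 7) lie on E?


Check whether y^2 = x^3 + 10 x + 3 (mod 17) for (x, y) = (12, 7).
LHS: y^2 = 7^2 mod 17 = 15
RHS: x^3 + 10 x + 3 = 12^3 + 10*12 + 3 mod 17 = 15
LHS = RHS

Yes, on the curve


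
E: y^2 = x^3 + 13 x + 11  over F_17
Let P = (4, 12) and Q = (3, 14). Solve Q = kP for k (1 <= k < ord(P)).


Enumerate multiples of P until we hit Q = (3, 14):
  1P = (4, 12)
  2P = (10, 11)
  3P = (12, 12)
  4P = (1, 5)
  5P = (8, 7)
  6P = (14, 9)
  7P = (3, 3)
  8P = (6, 4)
  9P = (6, 13)
  10P = (3, 14)
Match found at i = 10.

k = 10


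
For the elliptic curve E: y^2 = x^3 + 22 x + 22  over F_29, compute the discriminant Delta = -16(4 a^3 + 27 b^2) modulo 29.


4 a^3 + 27 b^2 = 4*22^3 + 27*22^2 = 42592 + 13068 = 55660
Delta = -16 * (55660) = -890560
Delta mod 29 = 1

Delta = 1 (mod 29)


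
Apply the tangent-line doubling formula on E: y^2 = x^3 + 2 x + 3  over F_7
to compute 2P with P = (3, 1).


Doubling: s = (3 x1^2 + a) / (2 y1)
s = (3*3^2 + 2) / (2*1) mod 7 = 4
x3 = s^2 - 2 x1 mod 7 = 4^2 - 2*3 = 3
y3 = s (x1 - x3) - y1 mod 7 = 4 * (3 - 3) - 1 = 6

2P = (3, 6)


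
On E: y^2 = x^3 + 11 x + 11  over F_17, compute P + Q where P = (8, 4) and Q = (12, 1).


P != Q, so use the chord formula.
s = (y2 - y1) / (x2 - x1) = (14) / (4) mod 17 = 12
x3 = s^2 - x1 - x2 mod 17 = 12^2 - 8 - 12 = 5
y3 = s (x1 - x3) - y1 mod 17 = 12 * (8 - 5) - 4 = 15

P + Q = (5, 15)


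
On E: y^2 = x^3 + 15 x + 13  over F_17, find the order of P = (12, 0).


Compute successive multiples of P until we hit O:
  1P = (12, 0)
  2P = O

ord(P) = 2


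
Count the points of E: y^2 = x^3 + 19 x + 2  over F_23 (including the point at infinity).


For each x in F_23, count y with y^2 = x^3 + 19 x + 2 mod 23:
  x = 0: RHS = 2, y in [5, 18]  -> 2 point(s)
  x = 2: RHS = 2, y in [5, 18]  -> 2 point(s)
  x = 4: RHS = 4, y in [2, 21]  -> 2 point(s)
  x = 7: RHS = 18, y in [8, 15]  -> 2 point(s)
  x = 11: RHS = 1, y in [1, 22]  -> 2 point(s)
  x = 12: RHS = 3, y in [7, 16]  -> 2 point(s)
  x = 13: RHS = 8, y in [10, 13]  -> 2 point(s)
  x = 16: RHS = 9, y in [3, 20]  -> 2 point(s)
  x = 18: RHS = 12, y in [9, 14]  -> 2 point(s)
  x = 19: RHS = 0, y in [0]  -> 1 point(s)
  x = 21: RHS = 2, y in [5, 18]  -> 2 point(s)
Affine points: 21. Add the point at infinity: total = 22.

#E(F_23) = 22


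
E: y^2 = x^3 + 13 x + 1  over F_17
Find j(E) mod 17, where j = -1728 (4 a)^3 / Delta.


Delta = -16(4 a^3 + 27 b^2) mod 17 = 9
-1728 * (4 a)^3 = -1728 * (4*13)^3 mod 17 = 6
j = 6 * 9^(-1) mod 17 = 12

j = 12 (mod 17)


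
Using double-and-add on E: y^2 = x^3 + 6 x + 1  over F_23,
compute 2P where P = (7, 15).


k = 2 = 10_2 (binary, LSB first: 01)
Double-and-add from P = (7, 15):
  bit 0 = 0: acc unchanged = O
  bit 1 = 1: acc = O + (15, 4) = (15, 4)

2P = (15, 4)


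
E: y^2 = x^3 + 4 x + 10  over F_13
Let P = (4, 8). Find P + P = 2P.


Doubling: s = (3 x1^2 + a) / (2 y1)
s = (3*4^2 + 4) / (2*8) mod 13 = 0
x3 = s^2 - 2 x1 mod 13 = 0^2 - 2*4 = 5
y3 = s (x1 - x3) - y1 mod 13 = 0 * (4 - 5) - 8 = 5

2P = (5, 5)


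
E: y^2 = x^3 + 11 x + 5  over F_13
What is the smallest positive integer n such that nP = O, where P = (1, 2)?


Compute successive multiples of P until we hit O:
  1P = (1, 2)
  2P = (7, 3)
  3P = (9, 1)
  4P = (2, 3)
  5P = (11, 1)
  6P = (4, 10)
  7P = (5, 9)
  8P = (6, 12)
  ... (continuing to 20P)
  20P = O

ord(P) = 20


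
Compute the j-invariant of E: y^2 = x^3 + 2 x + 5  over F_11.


Delta = -16(4 a^3 + 27 b^2) mod 11 = 7
-1728 * (4 a)^3 = -1728 * (4*2)^3 mod 11 = 5
j = 5 * 7^(-1) mod 11 = 7

j = 7 (mod 11)


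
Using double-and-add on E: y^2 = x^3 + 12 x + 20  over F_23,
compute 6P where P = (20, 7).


k = 6 = 110_2 (binary, LSB first: 011)
Double-and-add from P = (20, 7):
  bit 0 = 0: acc unchanged = O
  bit 1 = 1: acc = O + (12, 12) = (12, 12)
  bit 2 = 1: acc = (12, 12) + (2, 12) = (9, 11)

6P = (9, 11)


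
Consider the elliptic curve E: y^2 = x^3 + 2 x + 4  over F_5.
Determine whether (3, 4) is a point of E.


Check whether y^2 = x^3 + 2 x + 4 (mod 5) for (x, y) = (3, 4).
LHS: y^2 = 4^2 mod 5 = 1
RHS: x^3 + 2 x + 4 = 3^3 + 2*3 + 4 mod 5 = 2
LHS != RHS

No, not on the curve


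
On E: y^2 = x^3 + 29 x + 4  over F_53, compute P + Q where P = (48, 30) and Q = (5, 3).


P != Q, so use the chord formula.
s = (y2 - y1) / (x2 - x1) = (26) / (10) mod 53 = 45
x3 = s^2 - x1 - x2 mod 53 = 45^2 - 48 - 5 = 11
y3 = s (x1 - x3) - y1 mod 53 = 45 * (48 - 11) - 30 = 45

P + Q = (11, 45)


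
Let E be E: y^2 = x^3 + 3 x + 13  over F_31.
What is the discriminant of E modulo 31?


4 a^3 + 27 b^2 = 4*3^3 + 27*13^2 = 108 + 4563 = 4671
Delta = -16 * (4671) = -74736
Delta mod 31 = 5

Delta = 5 (mod 31)


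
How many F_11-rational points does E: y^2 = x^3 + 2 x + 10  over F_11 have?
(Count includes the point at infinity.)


For each x in F_11, count y with y^2 = x^3 + 2 x + 10 mod 11:
  x = 2: RHS = 0, y in [0]  -> 1 point(s)
  x = 4: RHS = 5, y in [4, 7]  -> 2 point(s)
  x = 7: RHS = 4, y in [2, 9]  -> 2 point(s)
  x = 9: RHS = 9, y in [3, 8]  -> 2 point(s)
Affine points: 7. Add the point at infinity: total = 8.

#E(F_11) = 8


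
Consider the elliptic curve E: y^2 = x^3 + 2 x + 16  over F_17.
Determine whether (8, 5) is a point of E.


Check whether y^2 = x^3 + 2 x + 16 (mod 17) for (x, y) = (8, 5).
LHS: y^2 = 5^2 mod 17 = 8
RHS: x^3 + 2 x + 16 = 8^3 + 2*8 + 16 mod 17 = 0
LHS != RHS

No, not on the curve


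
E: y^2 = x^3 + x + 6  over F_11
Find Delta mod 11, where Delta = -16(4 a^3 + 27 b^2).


4 a^3 + 27 b^2 = 4*1^3 + 27*6^2 = 4 + 972 = 976
Delta = -16 * (976) = -15616
Delta mod 11 = 4

Delta = 4 (mod 11)


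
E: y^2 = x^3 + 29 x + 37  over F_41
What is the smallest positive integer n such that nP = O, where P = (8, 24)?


Compute successive multiples of P until we hit O:
  1P = (8, 24)
  2P = (16, 28)
  3P = (7, 38)
  4P = (17, 20)
  5P = (0, 18)
  6P = (31, 10)
  7P = (35, 37)
  8P = (2, 29)
  ... (continuing to 37P)
  37P = O

ord(P) = 37


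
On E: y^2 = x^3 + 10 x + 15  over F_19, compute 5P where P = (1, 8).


k = 5 = 101_2 (binary, LSB first: 101)
Double-and-add from P = (1, 8):
  bit 0 = 1: acc = O + (1, 8) = (1, 8)
  bit 1 = 0: acc unchanged = (1, 8)
  bit 2 = 1: acc = (1, 8) + (5, 0) = (17, 5)

5P = (17, 5)


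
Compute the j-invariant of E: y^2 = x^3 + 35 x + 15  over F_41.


Delta = -16(4 a^3 + 27 b^2) mod 41 = 18
-1728 * (4 a)^3 = -1728 * (4*35)^3 mod 41 = 1
j = 1 * 18^(-1) mod 41 = 16

j = 16 (mod 41)


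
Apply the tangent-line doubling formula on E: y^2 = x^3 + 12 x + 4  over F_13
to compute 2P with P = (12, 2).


Doubling: s = (3 x1^2 + a) / (2 y1)
s = (3*12^2 + 12) / (2*2) mod 13 = 7
x3 = s^2 - 2 x1 mod 13 = 7^2 - 2*12 = 12
y3 = s (x1 - x3) - y1 mod 13 = 7 * (12 - 12) - 2 = 11

2P = (12, 11)


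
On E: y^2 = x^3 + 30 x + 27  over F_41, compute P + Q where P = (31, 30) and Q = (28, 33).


P != Q, so use the chord formula.
s = (y2 - y1) / (x2 - x1) = (3) / (38) mod 41 = 40
x3 = s^2 - x1 - x2 mod 41 = 40^2 - 31 - 28 = 24
y3 = s (x1 - x3) - y1 mod 41 = 40 * (31 - 24) - 30 = 4

P + Q = (24, 4)


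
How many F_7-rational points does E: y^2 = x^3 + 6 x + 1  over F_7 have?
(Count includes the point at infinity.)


For each x in F_7, count y with y^2 = x^3 + 6 x + 1 mod 7:
  x = 0: RHS = 1, y in [1, 6]  -> 2 point(s)
  x = 1: RHS = 1, y in [1, 6]  -> 2 point(s)
  x = 2: RHS = 0, y in [0]  -> 1 point(s)
  x = 3: RHS = 4, y in [2, 5]  -> 2 point(s)
  x = 5: RHS = 2, y in [3, 4]  -> 2 point(s)
  x = 6: RHS = 1, y in [1, 6]  -> 2 point(s)
Affine points: 11. Add the point at infinity: total = 12.

#E(F_7) = 12


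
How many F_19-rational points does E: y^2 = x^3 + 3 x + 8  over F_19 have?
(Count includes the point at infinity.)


For each x in F_19, count y with y^2 = x^3 + 3 x + 8 mod 19:
  x = 3: RHS = 6, y in [5, 14]  -> 2 point(s)
  x = 7: RHS = 11, y in [7, 12]  -> 2 point(s)
  x = 9: RHS = 4, y in [2, 17]  -> 2 point(s)
  x = 11: RHS = 4, y in [2, 17]  -> 2 point(s)
  x = 12: RHS = 5, y in [9, 10]  -> 2 point(s)
  x = 14: RHS = 1, y in [1, 18]  -> 2 point(s)
  x = 18: RHS = 4, y in [2, 17]  -> 2 point(s)
Affine points: 14. Add the point at infinity: total = 15.

#E(F_19) = 15


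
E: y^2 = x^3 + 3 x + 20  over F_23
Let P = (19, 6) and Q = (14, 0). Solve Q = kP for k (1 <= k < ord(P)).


Enumerate multiples of P until we hit Q = (14, 0):
  1P = (19, 6)
  2P = (16, 1)
  3P = (1, 1)
  4P = (4, 2)
  5P = (6, 22)
  6P = (7, 4)
  7P = (13, 18)
  8P = (18, 15)
  9P = (21, 12)
  10P = (15, 6)
  11P = (12, 17)
  12P = (17, 4)
  13P = (11, 2)
  14P = (22, 4)
  15P = (8, 2)
  16P = (14, 0)
Match found at i = 16.

k = 16


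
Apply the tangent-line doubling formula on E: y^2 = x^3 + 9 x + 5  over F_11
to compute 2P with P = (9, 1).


Doubling: s = (3 x1^2 + a) / (2 y1)
s = (3*9^2 + 9) / (2*1) mod 11 = 5
x3 = s^2 - 2 x1 mod 11 = 5^2 - 2*9 = 7
y3 = s (x1 - x3) - y1 mod 11 = 5 * (9 - 7) - 1 = 9

2P = (7, 9)


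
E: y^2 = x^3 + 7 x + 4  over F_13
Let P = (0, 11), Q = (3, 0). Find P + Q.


P != Q, so use the chord formula.
s = (y2 - y1) / (x2 - x1) = (2) / (3) mod 13 = 5
x3 = s^2 - x1 - x2 mod 13 = 5^2 - 0 - 3 = 9
y3 = s (x1 - x3) - y1 mod 13 = 5 * (0 - 9) - 11 = 9

P + Q = (9, 9)


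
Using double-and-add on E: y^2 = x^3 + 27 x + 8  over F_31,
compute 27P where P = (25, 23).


k = 27 = 11011_2 (binary, LSB first: 11011)
Double-and-add from P = (25, 23):
  bit 0 = 1: acc = O + (25, 23) = (25, 23)
  bit 1 = 1: acc = (25, 23) + (0, 16) = (22, 20)
  bit 2 = 0: acc unchanged = (22, 20)
  bit 3 = 1: acc = (22, 20) + (9, 9) = (2, 16)
  bit 4 = 1: acc = (2, 16) + (21, 28) = (9, 22)

27P = (9, 22)


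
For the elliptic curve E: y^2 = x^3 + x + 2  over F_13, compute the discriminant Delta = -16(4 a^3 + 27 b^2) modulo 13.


4 a^3 + 27 b^2 = 4*1^3 + 27*2^2 = 4 + 108 = 112
Delta = -16 * (112) = -1792
Delta mod 13 = 2

Delta = 2 (mod 13)


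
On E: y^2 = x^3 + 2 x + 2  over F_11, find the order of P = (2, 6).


Compute successive multiples of P until we hit O:
  1P = (2, 6)
  2P = (5, 7)
  3P = (9, 10)
  4P = (1, 4)
  5P = (1, 7)
  6P = (9, 1)
  7P = (5, 4)
  8P = (2, 5)
  ... (continuing to 9P)
  9P = O

ord(P) = 9


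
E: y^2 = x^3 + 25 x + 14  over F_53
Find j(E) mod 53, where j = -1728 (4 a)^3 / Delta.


Delta = -16(4 a^3 + 27 b^2) mod 53 = 26
-1728 * (4 a)^3 = -1728 * (4*25)^3 mod 53 = 22
j = 22 * 26^(-1) mod 53 = 9

j = 9 (mod 53)


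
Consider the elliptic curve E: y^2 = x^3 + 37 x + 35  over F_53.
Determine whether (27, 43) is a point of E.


Check whether y^2 = x^3 + 37 x + 35 (mod 53) for (x, y) = (27, 43).
LHS: y^2 = 43^2 mod 53 = 47
RHS: x^3 + 37 x + 35 = 27^3 + 37*27 + 35 mod 53 = 47
LHS = RHS

Yes, on the curve


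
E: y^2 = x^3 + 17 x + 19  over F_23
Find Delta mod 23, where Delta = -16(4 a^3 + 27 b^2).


4 a^3 + 27 b^2 = 4*17^3 + 27*19^2 = 19652 + 9747 = 29399
Delta = -16 * (29399) = -470384
Delta mod 23 = 12

Delta = 12 (mod 23)


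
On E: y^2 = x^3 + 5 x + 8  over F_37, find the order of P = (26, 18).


Compute successive multiples of P until we hit O:
  1P = (26, 18)
  2P = (26, 19)
  3P = O

ord(P) = 3


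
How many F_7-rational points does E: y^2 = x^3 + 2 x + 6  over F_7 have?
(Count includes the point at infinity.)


For each x in F_7, count y with y^2 = x^3 + 2 x + 6 mod 7:
  x = 1: RHS = 2, y in [3, 4]  -> 2 point(s)
  x = 2: RHS = 4, y in [2, 5]  -> 2 point(s)
  x = 3: RHS = 4, y in [2, 5]  -> 2 point(s)
  x = 4: RHS = 1, y in [1, 6]  -> 2 point(s)
  x = 5: RHS = 1, y in [1, 6]  -> 2 point(s)
Affine points: 10. Add the point at infinity: total = 11.

#E(F_7) = 11


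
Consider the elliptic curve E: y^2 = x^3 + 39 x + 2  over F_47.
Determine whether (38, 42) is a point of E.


Check whether y^2 = x^3 + 39 x + 2 (mod 47) for (x, y) = (38, 42).
LHS: y^2 = 42^2 mod 47 = 25
RHS: x^3 + 39 x + 2 = 38^3 + 39*38 + 2 mod 47 = 3
LHS != RHS

No, not on the curve


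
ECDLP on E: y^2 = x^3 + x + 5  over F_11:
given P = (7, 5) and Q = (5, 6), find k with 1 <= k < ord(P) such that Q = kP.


Enumerate multiples of P until we hit Q = (5, 6):
  1P = (7, 5)
  2P = (0, 4)
  3P = (2, 2)
  4P = (5, 5)
  5P = (10, 6)
  6P = (10, 5)
  7P = (5, 6)
Match found at i = 7.

k = 7


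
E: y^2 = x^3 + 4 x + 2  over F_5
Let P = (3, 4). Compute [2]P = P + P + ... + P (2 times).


k = 2 = 10_2 (binary, LSB first: 01)
Double-and-add from P = (3, 4):
  bit 0 = 0: acc unchanged = O
  bit 1 = 1: acc = O + (3, 1) = (3, 1)

2P = (3, 1)


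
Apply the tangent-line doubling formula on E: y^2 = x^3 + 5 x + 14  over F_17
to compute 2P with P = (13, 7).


Doubling: s = (3 x1^2 + a) / (2 y1)
s = (3*13^2 + 5) / (2*7) mod 17 = 5
x3 = s^2 - 2 x1 mod 17 = 5^2 - 2*13 = 16
y3 = s (x1 - x3) - y1 mod 17 = 5 * (13 - 16) - 7 = 12

2P = (16, 12)


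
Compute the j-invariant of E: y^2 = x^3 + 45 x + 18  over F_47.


Delta = -16(4 a^3 + 27 b^2) mod 47 = 40
-1728 * (4 a)^3 = -1728 * (4*45)^3 mod 47 = 8
j = 8 * 40^(-1) mod 47 = 19

j = 19 (mod 47)


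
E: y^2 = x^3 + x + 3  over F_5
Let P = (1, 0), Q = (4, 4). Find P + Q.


P != Q, so use the chord formula.
s = (y2 - y1) / (x2 - x1) = (4) / (3) mod 5 = 3
x3 = s^2 - x1 - x2 mod 5 = 3^2 - 1 - 4 = 4
y3 = s (x1 - x3) - y1 mod 5 = 3 * (1 - 4) - 0 = 1

P + Q = (4, 1)


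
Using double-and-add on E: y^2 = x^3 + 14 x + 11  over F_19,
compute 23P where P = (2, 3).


k = 23 = 10111_2 (binary, LSB first: 11101)
Double-and-add from P = (2, 3):
  bit 0 = 1: acc = O + (2, 3) = (2, 3)
  bit 1 = 1: acc = (2, 3) + (0, 12) = (4, 6)
  bit 2 = 1: acc = (4, 6) + (1, 8) = (6, 8)
  bit 3 = 0: acc unchanged = (6, 8)
  bit 4 = 1: acc = (6, 8) + (5, 15) = (0, 7)

23P = (0, 7)


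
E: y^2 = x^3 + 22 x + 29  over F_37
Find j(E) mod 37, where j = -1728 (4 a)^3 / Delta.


Delta = -16(4 a^3 + 27 b^2) mod 37 = 22
-1728 * (4 a)^3 = -1728 * (4*22)^3 mod 37 = 29
j = 29 * 22^(-1) mod 37 = 3

j = 3 (mod 37)


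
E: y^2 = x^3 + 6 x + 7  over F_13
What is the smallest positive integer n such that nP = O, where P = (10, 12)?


Compute successive multiples of P until we hit O:
  1P = (10, 12)
  2P = (2, 12)
  3P = (1, 1)
  4P = (12, 0)
  5P = (1, 12)
  6P = (2, 1)
  7P = (10, 1)
  8P = O

ord(P) = 8


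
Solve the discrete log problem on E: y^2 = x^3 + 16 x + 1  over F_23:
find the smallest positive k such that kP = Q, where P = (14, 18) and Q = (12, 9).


Enumerate multiples of P until we hit Q = (12, 9):
  1P = (14, 18)
  2P = (11, 17)
  3P = (16, 12)
  4P = (2, 15)
  5P = (20, 15)
  6P = (18, 7)
  7P = (0, 1)
  8P = (12, 14)
  9P = (1, 8)
  10P = (9, 0)
  11P = (1, 15)
  12P = (12, 9)
Match found at i = 12.

k = 12


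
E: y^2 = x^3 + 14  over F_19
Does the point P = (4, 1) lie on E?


Check whether y^2 = x^3 + 0 x + 14 (mod 19) for (x, y) = (4, 1).
LHS: y^2 = 1^2 mod 19 = 1
RHS: x^3 + 0 x + 14 = 4^3 + 0*4 + 14 mod 19 = 2
LHS != RHS

No, not on the curve


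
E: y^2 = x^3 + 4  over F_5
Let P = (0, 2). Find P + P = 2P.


Doubling: s = (3 x1^2 + a) / (2 y1)
s = (3*0^2 + 0) / (2*2) mod 5 = 0
x3 = s^2 - 2 x1 mod 5 = 0^2 - 2*0 = 0
y3 = s (x1 - x3) - y1 mod 5 = 0 * (0 - 0) - 2 = 3

2P = (0, 3)


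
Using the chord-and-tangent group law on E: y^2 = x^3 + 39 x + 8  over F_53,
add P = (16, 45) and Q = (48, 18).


P != Q, so use the chord formula.
s = (y2 - y1) / (x2 - x1) = (26) / (32) mod 53 = 24
x3 = s^2 - x1 - x2 mod 53 = 24^2 - 16 - 48 = 35
y3 = s (x1 - x3) - y1 mod 53 = 24 * (16 - 35) - 45 = 29

P + Q = (35, 29)


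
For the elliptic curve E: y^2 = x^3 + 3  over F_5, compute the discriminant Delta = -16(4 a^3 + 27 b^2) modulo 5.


4 a^3 + 27 b^2 = 4*0^3 + 27*3^2 = 0 + 243 = 243
Delta = -16 * (243) = -3888
Delta mod 5 = 2

Delta = 2 (mod 5)


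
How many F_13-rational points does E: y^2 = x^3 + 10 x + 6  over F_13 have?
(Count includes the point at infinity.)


For each x in F_13, count y with y^2 = x^3 + 10 x + 6 mod 13:
  x = 1: RHS = 4, y in [2, 11]  -> 2 point(s)
  x = 5: RHS = 12, y in [5, 8]  -> 2 point(s)
  x = 6: RHS = 9, y in [3, 10]  -> 2 point(s)
  x = 7: RHS = 3, y in [4, 9]  -> 2 point(s)
  x = 8: RHS = 0, y in [0]  -> 1 point(s)
  x = 10: RHS = 1, y in [1, 12]  -> 2 point(s)
  x = 11: RHS = 4, y in [2, 11]  -> 2 point(s)
Affine points: 13. Add the point at infinity: total = 14.

#E(F_13) = 14


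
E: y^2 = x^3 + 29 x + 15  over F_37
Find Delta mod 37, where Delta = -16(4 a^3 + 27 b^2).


4 a^3 + 27 b^2 = 4*29^3 + 27*15^2 = 97556 + 6075 = 103631
Delta = -16 * (103631) = -1658096
Delta mod 37 = 22

Delta = 22 (mod 37)


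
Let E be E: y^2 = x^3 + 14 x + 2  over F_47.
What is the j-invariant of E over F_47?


Delta = -16(4 a^3 + 27 b^2) mod 47 = 34
-1728 * (4 a)^3 = -1728 * (4*14)^3 mod 47 = 29
j = 29 * 34^(-1) mod 47 = 5

j = 5 (mod 47)


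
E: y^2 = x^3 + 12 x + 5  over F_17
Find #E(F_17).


For each x in F_17, count y with y^2 = x^3 + 12 x + 5 mod 17:
  x = 1: RHS = 1, y in [1, 16]  -> 2 point(s)
  x = 3: RHS = 0, y in [0]  -> 1 point(s)
  x = 4: RHS = 15, y in [7, 10]  -> 2 point(s)
  x = 6: RHS = 4, y in [2, 15]  -> 2 point(s)
  x = 8: RHS = 1, y in [1, 16]  -> 2 point(s)
  x = 9: RHS = 9, y in [3, 14]  -> 2 point(s)
  x = 16: RHS = 9, y in [3, 14]  -> 2 point(s)
Affine points: 13. Add the point at infinity: total = 14.

#E(F_17) = 14
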